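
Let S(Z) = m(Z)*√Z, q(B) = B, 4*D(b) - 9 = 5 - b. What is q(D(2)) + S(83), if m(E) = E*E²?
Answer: 3 + 571787*√83 ≈ 5.2092e+6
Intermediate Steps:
D(b) = 7/2 - b/4 (D(b) = 9/4 + (5 - b)/4 = 9/4 + (5/4 - b/4) = 7/2 - b/4)
m(E) = E³
S(Z) = Z^(7/2) (S(Z) = Z³*√Z = Z^(7/2))
q(D(2)) + S(83) = (7/2 - ¼*2) + 83^(7/2) = (7/2 - ½) + 571787*√83 = 3 + 571787*√83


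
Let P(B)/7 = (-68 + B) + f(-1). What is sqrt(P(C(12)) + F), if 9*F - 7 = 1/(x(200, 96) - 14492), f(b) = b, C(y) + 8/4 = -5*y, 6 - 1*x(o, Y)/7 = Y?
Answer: I*sqrt(1885653108586)/45366 ≈ 30.269*I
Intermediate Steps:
x(o, Y) = 42 - 7*Y
C(y) = -2 - 5*y
P(B) = -483 + 7*B (P(B) = 7*((-68 + B) - 1) = 7*(-69 + B) = -483 + 7*B)
F = 105853/136098 (F = 7/9 + 1/(9*((42 - 7*96) - 14492)) = 7/9 + 1/(9*((42 - 672) - 14492)) = 7/9 + 1/(9*(-630 - 14492)) = 7/9 + (1/9)/(-15122) = 7/9 + (1/9)*(-1/15122) = 7/9 - 1/136098 = 105853/136098 ≈ 0.77777)
sqrt(P(C(12)) + F) = sqrt((-483 + 7*(-2 - 5*12)) + 105853/136098) = sqrt((-483 + 7*(-2 - 60)) + 105853/136098) = sqrt((-483 + 7*(-62)) + 105853/136098) = sqrt((-483 - 434) + 105853/136098) = sqrt(-917 + 105853/136098) = sqrt(-124696013/136098) = I*sqrt(1885653108586)/45366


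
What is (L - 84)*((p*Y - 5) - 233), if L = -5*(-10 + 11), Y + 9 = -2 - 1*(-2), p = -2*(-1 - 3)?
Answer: 27590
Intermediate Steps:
p = 8 (p = -2*(-4) = -1*(-8) = 8)
Y = -9 (Y = -9 + (-2 - 1*(-2)) = -9 + (-2 + 2) = -9 + 0 = -9)
L = -5 (L = -5*1 = -5)
(L - 84)*((p*Y - 5) - 233) = (-5 - 84)*((8*(-9) - 5) - 233) = -89*((-72 - 5) - 233) = -89*(-77 - 233) = -89*(-310) = 27590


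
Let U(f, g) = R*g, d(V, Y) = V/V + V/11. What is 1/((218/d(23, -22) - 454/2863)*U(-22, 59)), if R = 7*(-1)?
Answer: -6953/202076121 ≈ -3.4408e-5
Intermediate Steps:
d(V, Y) = 1 + V/11 (d(V, Y) = 1 + V*(1/11) = 1 + V/11)
R = -7
U(f, g) = -7*g
1/((218/d(23, -22) - 454/2863)*U(-22, 59)) = 1/((218/(1 + (1/11)*23) - 454/2863)*((-7*59))) = 1/((218/(1 + 23/11) - 454*1/2863)*(-413)) = -1/413/(218/(34/11) - 454/2863) = -1/413/(218*(11/34) - 454/2863) = -1/413/(1199/17 - 454/2863) = -1/413/(3425019/48671) = (48671/3425019)*(-1/413) = -6953/202076121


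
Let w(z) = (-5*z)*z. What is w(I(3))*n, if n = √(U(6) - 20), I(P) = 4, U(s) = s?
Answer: -80*I*√14 ≈ -299.33*I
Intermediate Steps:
w(z) = -5*z²
n = I*√14 (n = √(6 - 20) = √(-14) = I*√14 ≈ 3.7417*I)
w(I(3))*n = (-5*4²)*(I*√14) = (-5*16)*(I*√14) = -80*I*√14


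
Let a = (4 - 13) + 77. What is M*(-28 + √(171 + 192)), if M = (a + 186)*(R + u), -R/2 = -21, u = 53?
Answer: -675640 + 265430*√3 ≈ -2.1590e+5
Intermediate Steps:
R = 42 (R = -2*(-21) = 42)
a = 68 (a = -9 + 77 = 68)
M = 24130 (M = (68 + 186)*(42 + 53) = 254*95 = 24130)
M*(-28 + √(171 + 192)) = 24130*(-28 + √(171 + 192)) = 24130*(-28 + √363) = 24130*(-28 + 11*√3) = -675640 + 265430*√3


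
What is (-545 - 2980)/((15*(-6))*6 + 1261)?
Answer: -3525/721 ≈ -4.8890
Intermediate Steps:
(-545 - 2980)/((15*(-6))*6 + 1261) = -3525/(-90*6 + 1261) = -3525/(-540 + 1261) = -3525/721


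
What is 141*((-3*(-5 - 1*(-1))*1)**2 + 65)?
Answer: 29469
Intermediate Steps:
141*((-3*(-5 - 1*(-1))*1)**2 + 65) = 141*((-3*(-5 + 1)*1)**2 + 65) = 141*((-3*(-4)*1)**2 + 65) = 141*((12*1)**2 + 65) = 141*(12**2 + 65) = 141*(144 + 65) = 141*209 = 29469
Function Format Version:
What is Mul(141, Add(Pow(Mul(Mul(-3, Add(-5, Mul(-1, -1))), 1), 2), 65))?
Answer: 29469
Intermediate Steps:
Mul(141, Add(Pow(Mul(Mul(-3, Add(-5, Mul(-1, -1))), 1), 2), 65)) = Mul(141, Add(Pow(Mul(Mul(-3, Add(-5, 1)), 1), 2), 65)) = Mul(141, Add(Pow(Mul(Mul(-3, -4), 1), 2), 65)) = Mul(141, Add(Pow(Mul(12, 1), 2), 65)) = Mul(141, Add(Pow(12, 2), 65)) = Mul(141, Add(144, 65)) = Mul(141, 209) = 29469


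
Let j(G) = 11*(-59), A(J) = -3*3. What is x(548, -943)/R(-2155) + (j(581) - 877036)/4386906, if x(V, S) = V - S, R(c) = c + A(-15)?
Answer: -4220093593/4746632292 ≈ -0.88907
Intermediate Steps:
A(J) = -9
j(G) = -649
R(c) = -9 + c (R(c) = c - 9 = -9 + c)
x(548, -943)/R(-2155) + (j(581) - 877036)/4386906 = (548 - 1*(-943))/(-9 - 2155) + (-649 - 877036)/4386906 = (548 + 943)/(-2164) - 877685*1/4386906 = 1491*(-1/2164) - 877685/4386906 = -1491/2164 - 877685/4386906 = -4220093593/4746632292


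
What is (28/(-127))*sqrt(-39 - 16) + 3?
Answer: 3 - 28*I*sqrt(55)/127 ≈ 3.0 - 1.6351*I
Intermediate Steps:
(28/(-127))*sqrt(-39 - 16) + 3 = (28*(-1/127))*sqrt(-55) + 3 = -28*I*sqrt(55)/127 + 3 = 3 - 28*I*sqrt(55)/127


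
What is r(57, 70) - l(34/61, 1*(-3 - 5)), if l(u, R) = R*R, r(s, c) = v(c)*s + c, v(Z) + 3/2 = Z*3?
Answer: 23781/2 ≈ 11891.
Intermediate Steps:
v(Z) = -3/2 + 3*Z (v(Z) = -3/2 + Z*3 = -3/2 + 3*Z)
r(s, c) = c + s*(-3/2 + 3*c) (r(s, c) = (-3/2 + 3*c)*s + c = s*(-3/2 + 3*c) + c = c + s*(-3/2 + 3*c))
l(u, R) = R²
r(57, 70) - l(34/61, 1*(-3 - 5)) = (70 - 3/2*57 + 3*70*57) - (1*(-3 - 5))² = (70 - 171/2 + 11970) - (1*(-8))² = 23909/2 - 1*(-8)² = 23909/2 - 1*64 = 23909/2 - 64 = 23781/2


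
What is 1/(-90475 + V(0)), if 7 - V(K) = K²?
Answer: -1/90468 ≈ -1.1054e-5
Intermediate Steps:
V(K) = 7 - K²
1/(-90475 + V(0)) = 1/(-90475 + (7 - 1*0²)) = 1/(-90475 + (7 - 1*0)) = 1/(-90475 + (7 + 0)) = 1/(-90475 + 7) = 1/(-90468) = -1/90468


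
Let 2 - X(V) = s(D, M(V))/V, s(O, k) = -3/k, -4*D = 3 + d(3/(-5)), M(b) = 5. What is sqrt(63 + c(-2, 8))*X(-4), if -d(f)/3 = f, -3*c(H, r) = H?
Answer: 37*sqrt(573)/60 ≈ 14.761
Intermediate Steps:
c(H, r) = -H/3
d(f) = -3*f
D = -6/5 (D = -(3 - 9/(-5))/4 = -(3 - 9*(-1)/5)/4 = -(3 - 3*(-3/5))/4 = -(3 + 9/5)/4 = -1/4*24/5 = -6/5 ≈ -1.2000)
X(V) = 2 + 3/(5*V) (X(V) = 2 - (-3/5)/V = 2 - (-3*1/5)/V = 2 - (-3)/(5*V) = 2 + 3/(5*V))
sqrt(63 + c(-2, 8))*X(-4) = sqrt(63 - 1/3*(-2))*(2 + (3/5)/(-4)) = sqrt(63 + 2/3)*(2 + (3/5)*(-1/4)) = sqrt(191/3)*(2 - 3/20) = (sqrt(573)/3)*(37/20) = 37*sqrt(573)/60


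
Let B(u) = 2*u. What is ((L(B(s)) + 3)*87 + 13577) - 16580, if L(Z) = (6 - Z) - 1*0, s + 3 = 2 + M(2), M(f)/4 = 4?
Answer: -4830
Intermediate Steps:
M(f) = 16 (M(f) = 4*4 = 16)
s = 15 (s = -3 + (2 + 16) = -3 + 18 = 15)
L(Z) = 6 - Z (L(Z) = (6 - Z) + 0 = 6 - Z)
((L(B(s)) + 3)*87 + 13577) - 16580 = (((6 - 2*15) + 3)*87 + 13577) - 16580 = (((6 - 1*30) + 3)*87 + 13577) - 16580 = (((6 - 30) + 3)*87 + 13577) - 16580 = ((-24 + 3)*87 + 13577) - 16580 = (-21*87 + 13577) - 16580 = (-1827 + 13577) - 16580 = 11750 - 16580 = -4830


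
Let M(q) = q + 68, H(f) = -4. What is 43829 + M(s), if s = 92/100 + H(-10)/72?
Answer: 19754039/450 ≈ 43898.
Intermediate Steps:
s = 389/450 (s = 92/100 - 4/72 = 92*(1/100) - 4*1/72 = 23/25 - 1/18 = 389/450 ≈ 0.86444)
M(q) = 68 + q
43829 + M(s) = 43829 + (68 + 389/450) = 43829 + 30989/450 = 19754039/450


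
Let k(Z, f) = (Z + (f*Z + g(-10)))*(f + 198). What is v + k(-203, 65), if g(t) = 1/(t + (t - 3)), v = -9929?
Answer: -81273132/23 ≈ -3.5336e+6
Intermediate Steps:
g(t) = 1/(-3 + 2*t) (g(t) = 1/(t + (-3 + t)) = 1/(-3 + 2*t))
k(Z, f) = (198 + f)*(-1/23 + Z + Z*f) (k(Z, f) = (Z + (f*Z + 1/(-3 + 2*(-10))))*(f + 198) = (Z + (Z*f + 1/(-3 - 20)))*(198 + f) = (Z + (Z*f + 1/(-23)))*(198 + f) = (Z + (Z*f - 1/23))*(198 + f) = (Z + (-1/23 + Z*f))*(198 + f) = (-1/23 + Z + Z*f)*(198 + f) = (198 + f)*(-1/23 + Z + Z*f))
v + k(-203, 65) = -9929 + (-198/23 + 198*(-203) - 1/23*65 - 203*65² + 199*(-203)*65) = -9929 + (-198/23 - 40194 - 65/23 - 203*4225 - 2625805) = -9929 + (-198/23 - 40194 - 65/23 - 857675 - 2625805) = -9929 - 81044765/23 = -81273132/23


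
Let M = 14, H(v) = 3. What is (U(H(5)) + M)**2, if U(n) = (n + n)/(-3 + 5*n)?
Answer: 841/4 ≈ 210.25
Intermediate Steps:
U(n) = 2*n/(-3 + 5*n) (U(n) = (2*n)/(-3 + 5*n) = 2*n/(-3 + 5*n))
(U(H(5)) + M)**2 = (2*3/(-3 + 5*3) + 14)**2 = (2*3/(-3 + 15) + 14)**2 = (2*3/12 + 14)**2 = (2*3*(1/12) + 14)**2 = (1/2 + 14)**2 = (29/2)**2 = 841/4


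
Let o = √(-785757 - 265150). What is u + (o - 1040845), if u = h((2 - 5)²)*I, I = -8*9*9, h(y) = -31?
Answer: -1020757 + I*√1050907 ≈ -1.0208e+6 + 1025.1*I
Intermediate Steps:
I = -648 (I = -72*9 = -648)
o = I*√1050907 (o = √(-1050907) = I*√1050907 ≈ 1025.1*I)
u = 20088 (u = -31*(-648) = 20088)
u + (o - 1040845) = 20088 + (I*√1050907 - 1040845) = 20088 + (-1040845 + I*√1050907) = -1020757 + I*√1050907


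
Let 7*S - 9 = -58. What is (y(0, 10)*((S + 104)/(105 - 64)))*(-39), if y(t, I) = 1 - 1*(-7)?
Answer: -30264/41 ≈ -738.15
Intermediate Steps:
S = -7 (S = 9/7 + (⅐)*(-58) = 9/7 - 58/7 = -7)
y(t, I) = 8 (y(t, I) = 1 + 7 = 8)
(y(0, 10)*((S + 104)/(105 - 64)))*(-39) = (8*((-7 + 104)/(105 - 64)))*(-39) = (8*(97/41))*(-39) = (776/41)*(-39) = -30264/41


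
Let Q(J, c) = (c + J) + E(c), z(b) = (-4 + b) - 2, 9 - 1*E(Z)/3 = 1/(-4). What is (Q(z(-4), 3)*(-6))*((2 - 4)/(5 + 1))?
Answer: 83/2 ≈ 41.500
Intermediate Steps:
E(Z) = 111/4 (E(Z) = 27 - 3/(-4) = 27 - 3*(-¼) = 27 + ¾ = 111/4)
z(b) = -6 + b
Q(J, c) = 111/4 + J + c (Q(J, c) = (c + J) + 111/4 = (J + c) + 111/4 = 111/4 + J + c)
(Q(z(-4), 3)*(-6))*((2 - 4)/(5 + 1)) = ((111/4 + (-6 - 4) + 3)*(-6))*((2 - 4)/(5 + 1)) = ((111/4 - 10 + 3)*(-6))*(-2/6) = ((83/4)*(-6))*(-2*⅙) = -249/2*(-⅓) = 83/2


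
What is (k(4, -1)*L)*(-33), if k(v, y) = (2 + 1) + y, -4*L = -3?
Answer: -99/2 ≈ -49.500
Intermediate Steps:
L = ¾ (L = -¼*(-3) = ¾ ≈ 0.75000)
k(v, y) = 3 + y
(k(4, -1)*L)*(-33) = ((3 - 1)*(¾))*(-33) = (2*(¾))*(-33) = (3/2)*(-33) = -99/2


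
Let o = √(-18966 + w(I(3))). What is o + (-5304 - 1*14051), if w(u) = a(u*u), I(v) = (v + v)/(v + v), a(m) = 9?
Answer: -19355 + I*√18957 ≈ -19355.0 + 137.68*I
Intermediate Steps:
I(v) = 1 (I(v) = (2*v)/((2*v)) = (2*v)*(1/(2*v)) = 1)
w(u) = 9
o = I*√18957 (o = √(-18966 + 9) = √(-18957) = I*√18957 ≈ 137.68*I)
o + (-5304 - 1*14051) = I*√18957 + (-5304 - 1*14051) = I*√18957 + (-5304 - 14051) = I*√18957 - 19355 = -19355 + I*√18957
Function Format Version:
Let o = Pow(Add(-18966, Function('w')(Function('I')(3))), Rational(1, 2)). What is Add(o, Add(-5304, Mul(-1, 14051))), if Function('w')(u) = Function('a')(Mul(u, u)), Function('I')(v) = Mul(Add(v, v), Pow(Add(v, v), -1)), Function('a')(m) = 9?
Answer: Add(-19355, Mul(I, Pow(18957, Rational(1, 2)))) ≈ Add(-19355., Mul(137.68, I))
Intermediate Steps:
Function('I')(v) = 1 (Function('I')(v) = Mul(Mul(2, v), Pow(Mul(2, v), -1)) = Mul(Mul(2, v), Mul(Rational(1, 2), Pow(v, -1))) = 1)
Function('w')(u) = 9
o = Mul(I, Pow(18957, Rational(1, 2))) (o = Pow(Add(-18966, 9), Rational(1, 2)) = Pow(-18957, Rational(1, 2)) = Mul(I, Pow(18957, Rational(1, 2))) ≈ Mul(137.68, I))
Add(o, Add(-5304, Mul(-1, 14051))) = Add(Mul(I, Pow(18957, Rational(1, 2))), Add(-5304, Mul(-1, 14051))) = Add(Mul(I, Pow(18957, Rational(1, 2))), Add(-5304, -14051)) = Add(Mul(I, Pow(18957, Rational(1, 2))), -19355) = Add(-19355, Mul(I, Pow(18957, Rational(1, 2))))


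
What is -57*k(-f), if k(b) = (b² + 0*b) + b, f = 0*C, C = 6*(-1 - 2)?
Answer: 0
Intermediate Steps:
C = -18 (C = 6*(-3) = -18)
f = 0 (f = 0*(-18) = 0)
k(b) = b + b² (k(b) = (b² + 0) + b = b² + b = b + b²)
-57*k(-f) = -57*(-1*0)*(1 - 1*0) = -0*(1 + 0) = -0 = -57*0 = 0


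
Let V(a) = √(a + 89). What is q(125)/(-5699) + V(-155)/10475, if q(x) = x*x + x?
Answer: -15750/5699 + I*√66/10475 ≈ -2.7636 + 0.00077556*I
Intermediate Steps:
V(a) = √(89 + a)
q(x) = x + x² (q(x) = x² + x = x + x²)
q(125)/(-5699) + V(-155)/10475 = (125*(1 + 125))/(-5699) + √(89 - 155)/10475 = (125*126)*(-1/5699) + √(-66)*(1/10475) = 15750*(-1/5699) + (I*√66)*(1/10475) = -15750/5699 + I*√66/10475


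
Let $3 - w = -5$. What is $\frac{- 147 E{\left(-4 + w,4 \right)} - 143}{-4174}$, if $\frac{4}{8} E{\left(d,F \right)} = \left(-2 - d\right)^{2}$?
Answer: $\frac{10727}{4174} \approx 2.57$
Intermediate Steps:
$w = 8$ ($w = 3 - -5 = 3 + 5 = 8$)
$E{\left(d,F \right)} = 2 \left(-2 - d\right)^{2}$
$\frac{- 147 E{\left(-4 + w,4 \right)} - 143}{-4174} = \frac{- 147 \cdot 2 \left(2 + \left(-4 + 8\right)\right)^{2} - 143}{-4174} = \left(- 147 \cdot 2 \left(2 + 4\right)^{2} - 143\right) \left(- \frac{1}{4174}\right) = \left(- 147 \cdot 2 \cdot 6^{2} - 143\right) \left(- \frac{1}{4174}\right) = \left(- 147 \cdot 2 \cdot 36 - 143\right) \left(- \frac{1}{4174}\right) = \left(\left(-147\right) 72 - 143\right) \left(- \frac{1}{4174}\right) = \left(-10584 - 143\right) \left(- \frac{1}{4174}\right) = \left(-10727\right) \left(- \frac{1}{4174}\right) = \frac{10727}{4174}$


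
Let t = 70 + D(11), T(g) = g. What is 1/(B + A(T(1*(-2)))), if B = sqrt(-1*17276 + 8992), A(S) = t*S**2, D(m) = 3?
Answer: 73/23387 - I*sqrt(2071)/46774 ≈ 0.0031214 - 0.00097294*I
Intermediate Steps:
t = 73 (t = 70 + 3 = 73)
A(S) = 73*S**2
B = 2*I*sqrt(2071) (B = sqrt(-17276 + 8992) = sqrt(-8284) = 2*I*sqrt(2071) ≈ 91.016*I)
1/(B + A(T(1*(-2)))) = 1/(2*I*sqrt(2071) + 73*(1*(-2))**2) = 1/(2*I*sqrt(2071) + 73*(-2)**2) = 1/(2*I*sqrt(2071) + 73*4) = 1/(2*I*sqrt(2071) + 292) = 1/(292 + 2*I*sqrt(2071))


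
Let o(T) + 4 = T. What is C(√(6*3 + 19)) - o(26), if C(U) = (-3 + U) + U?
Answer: -25 + 2*√37 ≈ -12.834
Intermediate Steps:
o(T) = -4 + T
C(U) = -3 + 2*U
C(√(6*3 + 19)) - o(26) = (-3 + 2*√(6*3 + 19)) - (-4 + 26) = (-3 + 2*√(18 + 19)) - 1*22 = (-3 + 2*√37) - 22 = -25 + 2*√37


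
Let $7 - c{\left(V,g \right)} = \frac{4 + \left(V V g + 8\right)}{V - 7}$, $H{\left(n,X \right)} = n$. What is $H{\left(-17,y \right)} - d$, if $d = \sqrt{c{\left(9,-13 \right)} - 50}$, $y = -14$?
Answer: $-17 - \frac{\sqrt{1910}}{2} \approx -38.852$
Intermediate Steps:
$c{\left(V,g \right)} = 7 - \frac{12 + g V^{2}}{-7 + V}$ ($c{\left(V,g \right)} = 7 - \frac{4 + \left(V V g + 8\right)}{V - 7} = 7 - \frac{4 + \left(V^{2} g + 8\right)}{-7 + V} = 7 - \frac{4 + \left(g V^{2} + 8\right)}{-7 + V} = 7 - \frac{4 + \left(8 + g V^{2}\right)}{-7 + V} = 7 - \frac{12 + g V^{2}}{-7 + V}$)
$d = \frac{\sqrt{1910}}{2}$ ($d = \sqrt{\frac{-61 + 7 \cdot 9 - - 13 \cdot 9^{2}}{-7 + 9} - 50} = \sqrt{\frac{-61 + 63 - \left(-13\right) 81}{2} - 50} = \sqrt{\frac{-61 + 63 + 1053}{2} - 50} = \sqrt{\frac{1}{2} \cdot 1055 - 50} = \sqrt{\frac{1055}{2} - 50} = \sqrt{\frac{955}{2}} = \frac{\sqrt{1910}}{2} \approx 21.852$)
$H{\left(-17,y \right)} - d = -17 - \frac{\sqrt{1910}}{2}$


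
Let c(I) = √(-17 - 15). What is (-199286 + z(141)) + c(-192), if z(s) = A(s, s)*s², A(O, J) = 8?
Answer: -40238 + 4*I*√2 ≈ -40238.0 + 5.6569*I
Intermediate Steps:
c(I) = 4*I*√2 (c(I) = √(-32) = 4*I*√2)
z(s) = 8*s²
(-199286 + z(141)) + c(-192) = (-199286 + 8*141²) + 4*I*√2 = (-199286 + 8*19881) + 4*I*√2 = (-199286 + 159048) + 4*I*√2 = -40238 + 4*I*√2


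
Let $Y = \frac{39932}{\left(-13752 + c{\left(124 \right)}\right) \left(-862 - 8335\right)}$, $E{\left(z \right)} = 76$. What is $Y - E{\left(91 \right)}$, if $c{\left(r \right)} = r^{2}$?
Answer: $- \frac{283792615}{3733982} \approx -76.003$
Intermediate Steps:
$Y = - \frac{9983}{3733982}$ ($Y = \frac{39932}{\left(-13752 + 124^{2}\right) \left(-862 - 8335\right)} = \frac{39932}{\left(-13752 + 15376\right) \left(-9197\right)} = \frac{39932}{1624 \left(-9197\right)} = \frac{39932}{-14935928} = 39932 \left(- \frac{1}{14935928}\right) = - \frac{9983}{3733982} \approx -0.0026736$)
$Y - E{\left(91 \right)} = - \frac{9983}{3733982} - 76 = - \frac{283792615}{3733982}$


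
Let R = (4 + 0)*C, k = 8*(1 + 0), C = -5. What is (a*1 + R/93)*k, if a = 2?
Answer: 1328/93 ≈ 14.280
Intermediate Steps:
k = 8 (k = 8*1 = 8)
R = -20 (R = (4 + 0)*(-5) = 4*(-5) = -20)
(a*1 + R/93)*k = (2*1 - 20/93)*8 = (2 - 20*1/93)*8 = (2 - 20/93)*8 = (166/93)*8 = 1328/93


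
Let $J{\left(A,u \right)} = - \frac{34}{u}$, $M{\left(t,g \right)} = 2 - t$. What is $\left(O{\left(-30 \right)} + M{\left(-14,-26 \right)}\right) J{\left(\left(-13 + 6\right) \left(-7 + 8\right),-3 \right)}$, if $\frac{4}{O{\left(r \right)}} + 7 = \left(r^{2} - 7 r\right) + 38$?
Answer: $\frac{620840}{3423} \approx 181.37$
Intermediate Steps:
$O{\left(r \right)} = \frac{4}{31 + r^{2} - 7 r}$ ($O{\left(r \right)} = \frac{4}{-7 + \left(\left(r^{2} - 7 r\right) + 38\right)} = \frac{4}{-7 + \left(38 + r^{2} - 7 r\right)} = \frac{4}{31 + r^{2} - 7 r}$)
$\left(O{\left(-30 \right)} + M{\left(-14,-26 \right)}\right) J{\left(\left(-13 + 6\right) \left(-7 + 8\right),-3 \right)} = \left(\frac{4}{31 + \left(-30\right)^{2} - -210} + \left(2 - -14\right)\right) \left(- \frac{34}{-3}\right) = \left(\frac{4}{31 + 900 + 210} + \left(2 + 14\right)\right) \left(\left(-34\right) \left(- \frac{1}{3}\right)\right) = \left(\frac{4}{1141} + 16\right) \frac{34}{3} = \frac{18260}{1141} \cdot \frac{34}{3} = \frac{620840}{3423}$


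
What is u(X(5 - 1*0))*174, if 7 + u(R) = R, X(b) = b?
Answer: -348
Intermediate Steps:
u(R) = -7 + R
u(X(5 - 1*0))*174 = (-7 + (5 - 1*0))*174 = (-7 + (5 + 0))*174 = (-7 + 5)*174 = -2*174 = -348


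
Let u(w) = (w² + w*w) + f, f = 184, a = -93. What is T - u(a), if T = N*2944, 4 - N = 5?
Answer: -20426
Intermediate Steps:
N = -1 (N = 4 - 1*5 = 4 - 5 = -1)
u(w) = 184 + 2*w² (u(w) = (w² + w*w) + 184 = (w² + w²) + 184 = 2*w² + 184 = 184 + 2*w²)
T = -2944 (T = -1*2944 = -2944)
T - u(a) = -2944 - (184 + 2*(-93)²) = -2944 - (184 + 2*8649) = -2944 - (184 + 17298) = -2944 - 1*17482 = -2944 - 17482 = -20426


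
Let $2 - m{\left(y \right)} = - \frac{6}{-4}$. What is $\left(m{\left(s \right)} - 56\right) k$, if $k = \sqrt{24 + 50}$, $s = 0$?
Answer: $- \frac{111 \sqrt{74}}{2} \approx -477.43$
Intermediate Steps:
$k = \sqrt{74} \approx 8.6023$
$m{\left(y \right)} = \frac{1}{2}$ ($m{\left(y \right)} = 2 - - \frac{6}{-4} = 2 - \left(-6\right) \left(- \frac{1}{4}\right) = 2 - \frac{3}{2} = \frac{1}{2}$)
$\left(m{\left(s \right)} - 56\right) k = \left(\frac{1}{2} - 56\right) \sqrt{74} = - \frac{111 \sqrt{74}}{2}$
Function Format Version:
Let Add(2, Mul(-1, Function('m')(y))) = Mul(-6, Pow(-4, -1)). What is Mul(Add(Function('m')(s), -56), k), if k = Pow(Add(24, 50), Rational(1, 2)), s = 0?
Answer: Mul(Rational(-111, 2), Pow(74, Rational(1, 2))) ≈ -477.43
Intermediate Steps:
k = Pow(74, Rational(1, 2)) ≈ 8.6023
Function('m')(y) = Rational(1, 2) (Function('m')(y) = Add(2, Mul(-1, Mul(-6, Pow(-4, -1)))) = Add(2, Mul(-1, Mul(-6, Rational(-1, 4)))) = Add(2, Mul(-1, Rational(3, 2))) = Add(2, Rational(-3, 2)) = Rational(1, 2))
Mul(Add(Function('m')(s), -56), k) = Mul(Add(Rational(1, 2), -56), Pow(74, Rational(1, 2))) = Mul(Rational(-111, 2), Pow(74, Rational(1, 2)))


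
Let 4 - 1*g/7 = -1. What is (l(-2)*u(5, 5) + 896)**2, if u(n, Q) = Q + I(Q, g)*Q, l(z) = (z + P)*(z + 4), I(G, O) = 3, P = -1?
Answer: 602176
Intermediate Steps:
g = 35 (g = 28 - 7*(-1) = 28 + 7 = 35)
l(z) = (-1 + z)*(4 + z) (l(z) = (z - 1)*(z + 4) = (-1 + z)*(4 + z))
u(n, Q) = 4*Q (u(n, Q) = Q + 3*Q = 4*Q)
(l(-2)*u(5, 5) + 896)**2 = ((-4 + (-2)**2 + 3*(-2))*(4*5) + 896)**2 = ((-4 + 4 - 6)*20 + 896)**2 = (-6*20 + 896)**2 = (-120 + 896)**2 = 776**2 = 602176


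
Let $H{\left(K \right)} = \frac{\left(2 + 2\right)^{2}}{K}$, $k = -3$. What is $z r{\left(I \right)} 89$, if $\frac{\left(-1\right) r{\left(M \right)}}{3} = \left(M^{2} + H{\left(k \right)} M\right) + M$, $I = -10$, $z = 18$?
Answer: $-688860$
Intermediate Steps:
$H{\left(K \right)} = \frac{16}{K}$ ($H{\left(K \right)} = \frac{4^{2}}{K} = \frac{16}{K}$)
$r{\left(M \right)} = - 3 M^{2} + 13 M$ ($r{\left(M \right)} = - 3 \left(\left(M^{2} + \frac{16}{-3} M\right) + M\right) = - 3 \left(\left(M^{2} + 16 \left(- \frac{1}{3}\right) M\right) + M\right) = - 3 \left(\left(M^{2} - \frac{16 M}{3}\right) + M\right) = - 3 \left(M^{2} - \frac{13 M}{3}\right) = - 3 M^{2} + 13 M$)
$z r{\left(I \right)} 89 = 18 \left(- 10 \left(13 - -30\right)\right) 89 = 18 \left(- 10 \left(13 + 30\right)\right) 89 = 18 \left(\left(-10\right) 43\right) 89 = 18 \left(-430\right) 89 = \left(-7740\right) 89 = -688860$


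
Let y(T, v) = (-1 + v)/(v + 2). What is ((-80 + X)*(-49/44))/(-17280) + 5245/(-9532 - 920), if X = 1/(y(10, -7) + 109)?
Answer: -196468397/387532288 ≈ -0.50697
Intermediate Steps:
y(T, v) = (-1 + v)/(2 + v)
X = 5/553 (X = 1/((-1 - 7)/(2 - 7) + 109) = 1/(-8/(-5) + 109) = 1/(-⅕*(-8) + 109) = 1/(8/5 + 109) = 1/(553/5) = 5/553 ≈ 0.0090416)
((-80 + X)*(-49/44))/(-17280) + 5245/(-9532 - 920) = ((-80 + 5/553)*(-49/44))/(-17280) + 5245/(-9532 - 920) = -(-309645)/(79*44)*(-1/17280) + 5245/(-10452) = -44235/553*(-49/44)*(-1/17280) + 5245*(-1/10452) = (309645/3476)*(-1/17280) - 5245/10452 = -6881/1334784 - 5245/10452 = -196468397/387532288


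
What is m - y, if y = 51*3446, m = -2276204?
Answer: -2451950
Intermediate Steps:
y = 175746
m - y = -2276204 - 1*175746 = -2276204 - 175746 = -2451950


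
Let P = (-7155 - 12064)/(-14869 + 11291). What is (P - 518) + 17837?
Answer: 61986601/3578 ≈ 17324.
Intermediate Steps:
P = 19219/3578 (P = -19219/(-3578) = -19219*(-1/3578) = 19219/3578 ≈ 5.3714)
(P - 518) + 17837 = (19219/3578 - 518) + 17837 = -1834185/3578 + 17837 = 61986601/3578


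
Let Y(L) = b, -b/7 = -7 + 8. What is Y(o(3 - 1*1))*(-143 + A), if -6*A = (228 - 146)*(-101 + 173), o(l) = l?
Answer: 7889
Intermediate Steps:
b = -7 (b = -7*(-7 + 8) = -7*1 = -7)
A = -984 (A = -(228 - 146)*(-101 + 173)/6 = -41*72/3 = -⅙*5904 = -984)
Y(L) = -7
Y(o(3 - 1*1))*(-143 + A) = -7*(-143 - 984) = -7*(-1127) = 7889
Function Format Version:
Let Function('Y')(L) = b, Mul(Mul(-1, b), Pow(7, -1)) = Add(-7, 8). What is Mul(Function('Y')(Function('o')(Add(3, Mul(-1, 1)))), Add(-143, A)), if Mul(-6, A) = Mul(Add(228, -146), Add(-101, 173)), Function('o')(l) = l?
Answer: 7889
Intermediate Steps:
b = -7 (b = Mul(-7, Add(-7, 8)) = Mul(-7, 1) = -7)
A = -984 (A = Mul(Rational(-1, 6), Mul(Add(228, -146), Add(-101, 173))) = Mul(Rational(-1, 6), Mul(82, 72)) = Mul(Rational(-1, 6), 5904) = -984)
Function('Y')(L) = -7
Mul(Function('Y')(Function('o')(Add(3, Mul(-1, 1)))), Add(-143, A)) = Mul(-7, Add(-143, -984)) = Mul(-7, -1127) = 7889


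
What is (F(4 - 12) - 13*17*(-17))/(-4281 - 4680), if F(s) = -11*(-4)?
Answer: -1267/2987 ≈ -0.42417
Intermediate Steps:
F(s) = 44
(F(4 - 12) - 13*17*(-17))/(-4281 - 4680) = (44 - 13*17*(-17))/(-4281 - 4680) = (44 - 221*(-17))/(-8961) = (44 + 3757)*(-1/8961) = 3801*(-1/8961) = -1267/2987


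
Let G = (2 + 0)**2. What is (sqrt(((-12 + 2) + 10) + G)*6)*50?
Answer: 600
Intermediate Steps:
G = 4 (G = 2**2 = 4)
(sqrt(((-12 + 2) + 10) + G)*6)*50 = (sqrt(((-12 + 2) + 10) + 4)*6)*50 = (sqrt((-10 + 10) + 4)*6)*50 = (sqrt(0 + 4)*6)*50 = (sqrt(4)*6)*50 = (2*6)*50 = 12*50 = 600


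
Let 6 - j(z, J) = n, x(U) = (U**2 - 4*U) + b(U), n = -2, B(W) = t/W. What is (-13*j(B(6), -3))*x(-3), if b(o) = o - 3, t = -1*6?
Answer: -1560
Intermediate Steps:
t = -6
B(W) = -6/W
b(o) = -3 + o
x(U) = -3 + U**2 - 3*U (x(U) = (U**2 - 4*U) + (-3 + U) = -3 + U**2 - 3*U)
j(z, J) = 8 (j(z, J) = 6 - 1*(-2) = 6 + 2 = 8)
(-13*j(B(6), -3))*x(-3) = (-13*8)*(-3 + (-3)**2 - 3*(-3)) = -104*(-3 + 9 + 9) = -104*15 = -1560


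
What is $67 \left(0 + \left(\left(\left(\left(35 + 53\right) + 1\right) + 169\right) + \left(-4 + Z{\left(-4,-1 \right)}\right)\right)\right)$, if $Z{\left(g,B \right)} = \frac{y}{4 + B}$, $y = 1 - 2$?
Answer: $\frac{50987}{3} \approx 16996.0$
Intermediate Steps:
$y = -1$
$Z{\left(g,B \right)} = - \frac{1}{4 + B}$
$67 \left(0 + \left(\left(\left(\left(35 + 53\right) + 1\right) + 169\right) + \left(-4 + Z{\left(-4,-1 \right)}\right)\right)\right) = 67 \left(0 + \left(\left(\left(\left(35 + 53\right) + 1\right) + 169\right) - \left(4 + \frac{1}{4 - 1}\right)\right)\right) = 67 \left(0 + \left(\left(\left(88 + 1\right) + 169\right) - \frac{13}{3}\right)\right) = 67 \left(0 + \left(\left(89 + 169\right) - \frac{13}{3}\right)\right) = 67 \left(0 + \left(258 - \frac{13}{3}\right)\right) = 67 \left(0 + \frac{761}{3}\right) = 67 \cdot \frac{761}{3} = \frac{50987}{3}$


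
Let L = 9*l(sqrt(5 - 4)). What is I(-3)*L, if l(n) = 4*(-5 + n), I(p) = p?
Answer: 432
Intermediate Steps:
l(n) = -20 + 4*n
L = -144 (L = 9*(-20 + 4*sqrt(5 - 4)) = 9*(-20 + 4*sqrt(1)) = 9*(-20 + 4*1) = 9*(-20 + 4) = 9*(-16) = -144)
I(-3)*L = -3*(-144) = 432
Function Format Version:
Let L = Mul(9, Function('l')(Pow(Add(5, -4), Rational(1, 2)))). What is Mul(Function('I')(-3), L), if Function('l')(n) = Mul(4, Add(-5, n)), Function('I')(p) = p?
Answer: 432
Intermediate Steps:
Function('l')(n) = Add(-20, Mul(4, n))
L = -144 (L = Mul(9, Add(-20, Mul(4, Pow(Add(5, -4), Rational(1, 2))))) = Mul(9, Add(-20, Mul(4, Pow(1, Rational(1, 2))))) = Mul(9, Add(-20, Mul(4, 1))) = Mul(9, Add(-20, 4)) = Mul(9, -16) = -144)
Mul(Function('I')(-3), L) = Mul(-3, -144) = 432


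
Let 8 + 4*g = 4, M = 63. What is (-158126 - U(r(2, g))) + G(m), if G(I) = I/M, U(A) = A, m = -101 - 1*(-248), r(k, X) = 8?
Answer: -474395/3 ≈ -1.5813e+5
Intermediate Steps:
g = -1 (g = -2 + (¼)*4 = -2 + 1 = -1)
m = 147 (m = -101 + 248 = 147)
G(I) = I/63
(-158126 - U(r(2, g))) + G(m) = (-158126 - 1*8) + (1/63)*147 = (-158126 - 8) + 7/3 = -158134 + 7/3 = -474395/3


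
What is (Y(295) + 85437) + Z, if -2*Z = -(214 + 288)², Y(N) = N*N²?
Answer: 25883814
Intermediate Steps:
Y(N) = N³
Z = 126002 (Z = -(-1)*(214 + 288)²/2 = -(-1)*502²/2 = -(-1)*252004/2 = -½*(-252004) = 126002)
(Y(295) + 85437) + Z = (295³ + 85437) + 126002 = (25672375 + 85437) + 126002 = 25757812 + 126002 = 25883814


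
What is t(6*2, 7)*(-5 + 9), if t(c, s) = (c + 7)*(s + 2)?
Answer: 684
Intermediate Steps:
t(c, s) = (2 + s)*(7 + c) (t(c, s) = (7 + c)*(2 + s) = (2 + s)*(7 + c))
t(6*2, 7)*(-5 + 9) = (14 + 2*(6*2) + 7*7 + (6*2)*7)*(-5 + 9) = (14 + 2*12 + 49 + 12*7)*4 = (14 + 24 + 49 + 84)*4 = 171*4 = 684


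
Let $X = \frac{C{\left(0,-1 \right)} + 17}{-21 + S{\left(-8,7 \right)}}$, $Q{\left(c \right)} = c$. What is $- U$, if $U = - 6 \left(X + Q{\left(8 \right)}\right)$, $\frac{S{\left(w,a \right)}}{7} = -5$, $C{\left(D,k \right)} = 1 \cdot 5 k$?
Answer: $\frac{327}{7} \approx 46.714$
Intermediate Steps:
$C{\left(D,k \right)} = 5 k$
$S{\left(w,a \right)} = -35$ ($S{\left(w,a \right)} = 7 \left(-5\right) = -35$)
$X = - \frac{3}{14}$ ($X = \frac{5 \left(-1\right) + 17}{-21 - 35} = \frac{-5 + 17}{-56} = 12 \left(- \frac{1}{56}\right) = - \frac{3}{14} \approx -0.21429$)
$U = - \frac{327}{7}$ ($U = - 6 \left(- \frac{3}{14} + 8\right) = \left(-6\right) \frac{109}{14} = - \frac{327}{7} \approx -46.714$)
$- U = \left(-1\right) \left(- \frac{327}{7}\right) = \frac{327}{7}$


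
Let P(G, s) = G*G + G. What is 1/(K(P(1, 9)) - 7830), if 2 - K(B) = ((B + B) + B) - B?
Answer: -1/7832 ≈ -0.00012768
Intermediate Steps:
P(G, s) = G + G² (P(G, s) = G² + G = G + G²)
K(B) = 2 - 2*B (K(B) = 2 - (((B + B) + B) - B) = 2 - ((2*B + B) - B) = 2 - (3*B - B) = 2 - 2*B)
1/(K(P(1, 9)) - 7830) = 1/((2 - 2*(1 + 1)) - 7830) = 1/((2 - 2*2) - 7830) = 1/((2 - 4) - 7830) = 1/(-2 - 7830) = 1/(-7832) = -1/7832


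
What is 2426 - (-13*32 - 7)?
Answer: 2849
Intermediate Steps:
2426 - (-13*32 - 7) = 2426 - (-416 - 7) = 2426 - 1*(-423) = 2426 + 423 = 2849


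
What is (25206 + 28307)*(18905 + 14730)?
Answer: 1799909755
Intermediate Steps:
(25206 + 28307)*(18905 + 14730) = 53513*33635 = 1799909755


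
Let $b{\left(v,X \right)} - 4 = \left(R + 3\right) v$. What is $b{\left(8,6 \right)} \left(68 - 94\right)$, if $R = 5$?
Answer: $-1768$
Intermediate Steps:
$b{\left(v,X \right)} = 4 + 8 v$ ($b{\left(v,X \right)} = 4 + \left(5 + 3\right) v = 4 + 8 v$)
$b{\left(8,6 \right)} \left(68 - 94\right) = \left(4 + 8 \cdot 8\right) \left(68 - 94\right) = \left(4 + 64\right) \left(-26\right) = 68 \left(-26\right) = -1768$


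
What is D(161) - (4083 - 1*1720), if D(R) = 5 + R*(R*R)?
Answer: 4170923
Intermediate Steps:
D(R) = 5 + R**3 (D(R) = 5 + R*R**2 = 5 + R**3)
D(161) - (4083 - 1*1720) = (5 + 161**3) - (4083 - 1*1720) = (5 + 4173281) - (4083 - 1720) = 4173286 - 1*2363 = 4173286 - 2363 = 4170923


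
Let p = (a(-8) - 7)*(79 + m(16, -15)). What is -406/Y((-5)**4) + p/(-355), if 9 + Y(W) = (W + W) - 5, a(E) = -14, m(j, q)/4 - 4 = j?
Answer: 1991437/219390 ≈ 9.0771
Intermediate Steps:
m(j, q) = 16 + 4*j
Y(W) = -14 + 2*W (Y(W) = -9 + ((W + W) - 5) = -9 + (2*W - 5) = -9 + (-5 + 2*W) = -14 + 2*W)
p = -3339 (p = (-14 - 7)*(79 + (16 + 4*16)) = -21*(79 + (16 + 64)) = -21*(79 + 80) = -21*159 = -3339)
-406/Y((-5)**4) + p/(-355) = -406/(-14 + 2*(-5)**4) - 3339/(-355) = -406/(-14 + 2*625) - 3339*(-1/355) = -406/(-14 + 1250) + 3339/355 = -406/1236 + 3339/355 = -406*1/1236 + 3339/355 = -203/618 + 3339/355 = 1991437/219390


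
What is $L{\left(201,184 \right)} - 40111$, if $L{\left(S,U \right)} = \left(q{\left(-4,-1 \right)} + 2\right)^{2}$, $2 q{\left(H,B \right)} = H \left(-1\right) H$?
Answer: $-40075$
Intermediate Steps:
$q{\left(H,B \right)} = - \frac{H^{2}}{2}$ ($q{\left(H,B \right)} = \frac{H \left(-1\right) H}{2} = \frac{- H H}{2} = \frac{\left(-1\right) H^{2}}{2} = - \frac{H^{2}}{2}$)
$L{\left(S,U \right)} = 36$ ($L{\left(S,U \right)} = \left(- \frac{\left(-4\right)^{2}}{2} + 2\right)^{2} = \left(\left(- \frac{1}{2}\right) 16 + 2\right)^{2} = \left(-8 + 2\right)^{2} = \left(-6\right)^{2} = 36$)
$L{\left(201,184 \right)} - 40111 = 36 - 40111 = -40075$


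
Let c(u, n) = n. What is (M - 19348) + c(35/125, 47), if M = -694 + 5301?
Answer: -14694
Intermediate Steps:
M = 4607
(M - 19348) + c(35/125, 47) = (4607 - 19348) + 47 = -14741 + 47 = -14694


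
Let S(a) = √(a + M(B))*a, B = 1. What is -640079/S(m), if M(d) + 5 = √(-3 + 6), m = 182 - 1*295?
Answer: -640079*I/(113*√(118 - √3)) ≈ -525.32*I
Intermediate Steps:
m = -113 (m = 182 - 295 = -113)
M(d) = -5 + √3 (M(d) = -5 + √(-3 + 6) = -5 + √3)
S(a) = a*√(-5 + a + √3) (S(a) = √(a + (-5 + √3))*a = √(-5 + a + √3)*a = a*√(-5 + a + √3))
-640079/S(m) = -640079*(-1/(113*√(-5 - 113 + √3))) = -640079*(-1/(113*√(-118 + √3))) = -(-640079)/(113*√(-118 + √3)) = 640079/(113*√(-118 + √3))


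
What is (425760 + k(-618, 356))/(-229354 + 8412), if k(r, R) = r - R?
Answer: -212393/110471 ≈ -1.9226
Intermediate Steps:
(425760 + k(-618, 356))/(-229354 + 8412) = (425760 + (-618 - 1*356))/(-229354 + 8412) = (425760 + (-618 - 356))/(-220942) = (425760 - 974)*(-1/220942) = 424786*(-1/220942) = -212393/110471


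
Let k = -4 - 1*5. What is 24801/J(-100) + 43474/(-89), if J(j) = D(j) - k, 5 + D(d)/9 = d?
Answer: -14299651/27768 ≈ -514.97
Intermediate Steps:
k = -9 (k = -4 - 5 = -9)
D(d) = -45 + 9*d
J(j) = -36 + 9*j (J(j) = (-45 + 9*j) - 1*(-9) = (-45 + 9*j) + 9 = -36 + 9*j)
24801/J(-100) + 43474/(-89) = 24801/(-36 + 9*(-100)) + 43474/(-89) = 24801/(-36 - 900) + 43474*(-1/89) = 24801/(-936) - 43474/89 = 24801*(-1/936) - 43474/89 = -8267/312 - 43474/89 = -14299651/27768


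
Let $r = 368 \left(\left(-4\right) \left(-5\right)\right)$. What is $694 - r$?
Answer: $-6666$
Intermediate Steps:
$r = 7360$ ($r = 368 \cdot 20 = 7360$)
$694 - r = 694 - 7360 = -6666$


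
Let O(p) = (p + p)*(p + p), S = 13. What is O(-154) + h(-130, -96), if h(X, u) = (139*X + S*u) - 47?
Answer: 75499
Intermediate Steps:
h(X, u) = -47 + 13*u + 139*X (h(X, u) = (139*X + 13*u) - 47 = (13*u + 139*X) - 47 = -47 + 13*u + 139*X)
O(p) = 4*p² (O(p) = (2*p)*(2*p) = 4*p²)
O(-154) + h(-130, -96) = 4*(-154)² + (-47 + 13*(-96) + 139*(-130)) = 4*23716 + (-47 - 1248 - 18070) = 94864 - 19365 = 75499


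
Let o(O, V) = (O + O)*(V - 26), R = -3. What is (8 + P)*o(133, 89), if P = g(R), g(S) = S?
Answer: 83790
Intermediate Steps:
o(O, V) = 2*O*(-26 + V) (o(O, V) = (2*O)*(-26 + V) = 2*O*(-26 + V))
P = -3
(8 + P)*o(133, 89) = (8 - 3)*(2*133*(-26 + 89)) = 5*(2*133*63) = 5*16758 = 83790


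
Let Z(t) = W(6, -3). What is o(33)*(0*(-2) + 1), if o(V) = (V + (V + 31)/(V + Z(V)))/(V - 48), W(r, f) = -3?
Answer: -527/225 ≈ -2.3422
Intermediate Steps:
Z(t) = -3
o(V) = (V + (31 + V)/(-3 + V))/(-48 + V) (o(V) = (V + (V + 31)/(V - 3))/(V - 48) = (V + (31 + V)/(-3 + V))/(-48 + V))
o(33)*(0*(-2) + 1) = ((31 + 33**2 - 2*33)/(144 + 33**2 - 51*33))*(0*(-2) + 1) = ((31 + 1089 - 66)/(144 + 1089 - 1683))*(0 + 1) = (1054/(-450))*1 = -1/450*1054*1 = -527/225*1 = -527/225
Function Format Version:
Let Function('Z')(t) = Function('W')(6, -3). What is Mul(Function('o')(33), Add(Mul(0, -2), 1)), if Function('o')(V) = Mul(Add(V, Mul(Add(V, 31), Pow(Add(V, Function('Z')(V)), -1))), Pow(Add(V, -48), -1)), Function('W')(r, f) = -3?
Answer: Rational(-527, 225) ≈ -2.3422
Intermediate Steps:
Function('Z')(t) = -3
Function('o')(V) = Mul(Pow(Add(-48, V), -1), Add(V, Mul(Pow(Add(-3, V), -1), Add(31, V)))) (Function('o')(V) = Mul(Add(V, Mul(Add(V, 31), Pow(Add(V, -3), -1))), Pow(Add(V, -48), -1)) = Mul(Add(V, Mul(Add(31, V), Pow(Add(-3, V), -1))), Pow(Add(-48, V), -1)) = Mul(Add(V, Mul(Pow(Add(-3, V), -1), Add(31, V))), Pow(Add(-48, V), -1)) = Mul(Pow(Add(-48, V), -1), Add(V, Mul(Pow(Add(-3, V), -1), Add(31, V)))))
Mul(Function('o')(33), Add(Mul(0, -2), 1)) = Mul(Mul(Pow(Add(144, Pow(33, 2), Mul(-51, 33)), -1), Add(31, Pow(33, 2), Mul(-2, 33))), Add(Mul(0, -2), 1)) = Mul(Mul(Pow(Add(144, 1089, -1683), -1), Add(31, 1089, -66)), Add(0, 1)) = Mul(Mul(Pow(-450, -1), 1054), 1) = Mul(Mul(Rational(-1, 450), 1054), 1) = Mul(Rational(-527, 225), 1) = Rational(-527, 225)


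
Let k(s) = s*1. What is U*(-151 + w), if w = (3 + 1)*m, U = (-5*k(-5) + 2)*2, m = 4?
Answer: -7290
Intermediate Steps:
k(s) = s
U = 54 (U = (-5*(-5) + 2)*2 = (25 + 2)*2 = 27*2 = 54)
w = 16 (w = (3 + 1)*4 = 4*4 = 16)
U*(-151 + w) = 54*(-151 + 16) = 54*(-135) = -7290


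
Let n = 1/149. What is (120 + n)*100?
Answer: 1788100/149 ≈ 12001.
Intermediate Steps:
n = 1/149 ≈ 0.0067114
(120 + n)*100 = (120 + 1/149)*100 = (17881/149)*100 = 1788100/149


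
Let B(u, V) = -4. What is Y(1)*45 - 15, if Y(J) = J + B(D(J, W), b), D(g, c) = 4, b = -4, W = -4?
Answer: -150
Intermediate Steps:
Y(J) = -4 + J (Y(J) = J - 4 = -4 + J)
Y(1)*45 - 15 = (-4 + 1)*45 - 15 = -3*45 - 15 = -135 - 15 = -150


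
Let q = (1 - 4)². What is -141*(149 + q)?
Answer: -22278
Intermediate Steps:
q = 9 (q = (-3)² = 9)
-141*(149 + q) = -141*(149 + 9) = -141*158 = -22278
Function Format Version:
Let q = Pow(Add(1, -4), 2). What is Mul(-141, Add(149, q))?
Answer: -22278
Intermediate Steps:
q = 9 (q = Pow(-3, 2) = 9)
Mul(-141, Add(149, q)) = Mul(-141, Add(149, 9)) = Mul(-141, 158) = -22278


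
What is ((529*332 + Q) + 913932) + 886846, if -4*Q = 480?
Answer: 1976286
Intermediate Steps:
Q = -120 (Q = -1/4*480 = -120)
((529*332 + Q) + 913932) + 886846 = ((529*332 - 120) + 913932) + 886846 = ((175628 - 120) + 913932) + 886846 = (175508 + 913932) + 886846 = 1089440 + 886846 = 1976286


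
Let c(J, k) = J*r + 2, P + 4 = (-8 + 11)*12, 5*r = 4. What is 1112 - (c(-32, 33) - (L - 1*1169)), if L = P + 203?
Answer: 1008/5 ≈ 201.60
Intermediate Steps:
r = ⅘ (r = (⅕)*4 = ⅘ ≈ 0.80000)
P = 32 (P = -4 + (-8 + 11)*12 = -4 + 3*12 = -4 + 36 = 32)
c(J, k) = 2 + 4*J/5 (c(J, k) = J*(⅘) + 2 = 4*J/5 + 2 = 2 + 4*J/5)
L = 235 (L = 32 + 203 = 235)
1112 - (c(-32, 33) - (L - 1*1169)) = 1112 - ((2 + (⅘)*(-32)) - (235 - 1*1169)) = 1112 - ((2 - 128/5) - (235 - 1169)) = 1112 - (-118/5 - 1*(-934)) = 1112 - (-118/5 + 934) = 1112 - 1*4552/5 = 1112 - 4552/5 = 1008/5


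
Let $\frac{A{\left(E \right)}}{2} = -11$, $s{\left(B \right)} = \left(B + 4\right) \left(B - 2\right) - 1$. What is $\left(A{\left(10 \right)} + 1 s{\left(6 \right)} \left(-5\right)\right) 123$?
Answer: $-26691$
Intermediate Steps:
$s{\left(B \right)} = -1 + \left(-2 + B\right) \left(4 + B\right)$ ($s{\left(B \right)} = \left(4 + B\right) \left(-2 + B\right) - 1 = \left(-2 + B\right) \left(4 + B\right) - 1 = -1 + \left(-2 + B\right) \left(4 + B\right)$)
$A{\left(E \right)} = -22$ ($A{\left(E \right)} = 2 \left(-11\right) = -22$)
$\left(A{\left(10 \right)} + 1 s{\left(6 \right)} \left(-5\right)\right) 123 = \left(-22 + 1 \left(-9 + 6^{2} + 2 \cdot 6\right) \left(-5\right)\right) 123 = \left(-22 + 1 \left(-9 + 36 + 12\right) \left(-5\right)\right) 123 = \left(-22 + 1 \cdot 39 \left(-5\right)\right) 123 = \left(-22 + 39 \left(-5\right)\right) 123 = \left(-22 - 195\right) 123 = \left(-217\right) 123 = -26691$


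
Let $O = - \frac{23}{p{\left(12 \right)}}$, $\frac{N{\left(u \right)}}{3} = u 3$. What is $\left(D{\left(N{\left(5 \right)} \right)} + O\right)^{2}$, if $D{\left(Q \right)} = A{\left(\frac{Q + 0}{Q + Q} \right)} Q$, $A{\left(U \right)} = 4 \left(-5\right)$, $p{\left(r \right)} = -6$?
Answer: $\frac{28912129}{36} \approx 8.0312 \cdot 10^{5}$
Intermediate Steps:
$A{\left(U \right)} = -20$
$N{\left(u \right)} = 9 u$ ($N{\left(u \right)} = 3 u 3 = 3 \cdot 3 u = 9 u$)
$D{\left(Q \right)} = - 20 Q$
$O = \frac{23}{6}$ ($O = - \frac{23}{-6} = \left(-23\right) \left(- \frac{1}{6}\right) = \frac{23}{6} \approx 3.8333$)
$\left(D{\left(N{\left(5 \right)} \right)} + O\right)^{2} = \left(- 20 \cdot 9 \cdot 5 + \frac{23}{6}\right)^{2} = \left(\left(-20\right) 45 + \frac{23}{6}\right)^{2} = \left(-900 + \frac{23}{6}\right)^{2} = \left(- \frac{5377}{6}\right)^{2} = \frac{28912129}{36}$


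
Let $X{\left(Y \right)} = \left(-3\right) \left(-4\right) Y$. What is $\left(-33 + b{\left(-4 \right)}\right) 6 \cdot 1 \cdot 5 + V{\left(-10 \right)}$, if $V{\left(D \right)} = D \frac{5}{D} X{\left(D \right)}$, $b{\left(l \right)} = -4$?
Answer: $-1710$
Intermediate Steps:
$X{\left(Y \right)} = 12 Y$
$V{\left(D \right)} = 60 D$ ($V{\left(D \right)} = D \frac{5}{D} 12 D = 5 \cdot 12 D = 60 D$)
$\left(-33 + b{\left(-4 \right)}\right) 6 \cdot 1 \cdot 5 + V{\left(-10 \right)} = \left(-33 - 4\right) 6 \cdot 1 \cdot 5 + 60 \left(-10\right) = - 37 \cdot 6 \cdot 5 - 600 = \left(-37\right) 30 - 600 = -1110 - 600 = -1710$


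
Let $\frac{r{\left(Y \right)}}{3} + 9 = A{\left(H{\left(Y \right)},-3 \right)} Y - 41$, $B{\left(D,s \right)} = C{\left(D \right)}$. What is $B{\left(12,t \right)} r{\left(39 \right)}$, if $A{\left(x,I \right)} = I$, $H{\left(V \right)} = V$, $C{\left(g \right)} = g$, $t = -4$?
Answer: $-6012$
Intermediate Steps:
$B{\left(D,s \right)} = D$
$r{\left(Y \right)} = -150 - 9 Y$ ($r{\left(Y \right)} = -27 + 3 \left(- 3 Y - 41\right) = -27 + 3 \left(-41 - 3 Y\right) = -27 - \left(123 + 9 Y\right) = -150 - 9 Y$)
$B{\left(12,t \right)} r{\left(39 \right)} = 12 \left(-150 - 351\right) = 12 \left(-501\right) = -6012$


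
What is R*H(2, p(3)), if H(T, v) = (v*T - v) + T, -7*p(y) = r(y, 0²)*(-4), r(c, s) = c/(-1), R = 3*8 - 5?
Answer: 38/7 ≈ 5.4286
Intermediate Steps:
R = 19 (R = 24 - 5 = 19)
r(c, s) = -c (r(c, s) = c*(-1) = -c)
p(y) = -4*y/7 (p(y) = -(-y)*(-4)/7 = -4*y/7)
H(T, v) = T - v + T*v (H(T, v) = (T*v - v) + T = (-v + T*v) + T = T - v + T*v)
R*H(2, p(3)) = 19*(2 - (-4)*3/7 + 2*(-4/7*3)) = 19*(2 - 1*(-12/7) + 2*(-12/7)) = 19*(2 + 12/7 - 24/7) = 19*(2/7) = 38/7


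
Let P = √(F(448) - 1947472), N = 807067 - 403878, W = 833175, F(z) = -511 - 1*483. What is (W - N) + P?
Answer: 429986 + I*√1948466 ≈ 4.2999e+5 + 1395.9*I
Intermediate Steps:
F(z) = -994 (F(z) = -511 - 483 = -994)
N = 403189
P = I*√1948466 (P = √(-994 - 1947472) = √(-1948466) = I*√1948466 ≈ 1395.9*I)
(W - N) + P = (833175 - 1*403189) + I*√1948466 = (833175 - 403189) + I*√1948466 = 429986 + I*√1948466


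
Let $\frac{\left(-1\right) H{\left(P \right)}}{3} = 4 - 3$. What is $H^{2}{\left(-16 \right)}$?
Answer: $9$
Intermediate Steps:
$H{\left(P \right)} = -3$ ($H{\left(P \right)} = - 3 \left(4 - 3\right) = \left(-3\right) 1 = -3$)
$H^{2}{\left(-16 \right)} = \left(-3\right)^{2} = 9$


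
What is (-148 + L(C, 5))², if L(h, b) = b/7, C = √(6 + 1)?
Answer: 1062961/49 ≈ 21693.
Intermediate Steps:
C = √7 ≈ 2.6458
L(h, b) = b/7 (L(h, b) = b*(⅐) = b/7)
(-148 + L(C, 5))² = (-148 + (⅐)*5)² = (-148 + 5/7)² = (-1031/7)² = 1062961/49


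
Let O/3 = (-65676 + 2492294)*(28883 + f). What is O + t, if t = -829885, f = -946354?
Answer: -6679055759119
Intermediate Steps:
O = -6679054929234 (O = 3*((-65676 + 2492294)*(28883 - 946354)) = 3*(2426618*(-917471)) = 3*(-2226351643078) = -6679054929234)
O + t = -6679054929234 - 829885 = -6679055759119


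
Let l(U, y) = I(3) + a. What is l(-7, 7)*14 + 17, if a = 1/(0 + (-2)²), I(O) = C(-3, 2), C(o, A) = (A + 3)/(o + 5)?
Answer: 111/2 ≈ 55.500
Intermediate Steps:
C(o, A) = (3 + A)/(5 + o)
I(O) = 5/2 (I(O) = (3 + 2)/(5 - 3) = 5/2)
a = ¼ (a = 1/(0 + 4) = 1/4 = ¼ ≈ 0.25000)
l(U, y) = 11/4 (l(U, y) = 5/2 + ¼ = 11/4)
l(-7, 7)*14 + 17 = (11/4)*14 + 17 = 77/2 + 17 = 111/2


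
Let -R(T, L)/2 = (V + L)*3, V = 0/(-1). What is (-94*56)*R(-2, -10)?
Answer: -315840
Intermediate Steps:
V = 0 (V = 0*(-1) = 0)
R(T, L) = -6*L (R(T, L) = -2*(0 + L)*3 = -2*L*3 = -6*L)
(-94*56)*R(-2, -10) = (-94*56)*(-6*(-10)) = -5264*60 = -315840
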